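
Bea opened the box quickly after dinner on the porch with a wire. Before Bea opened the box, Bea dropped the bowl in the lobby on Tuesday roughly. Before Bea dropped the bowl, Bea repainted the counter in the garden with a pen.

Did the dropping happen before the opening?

The narrative orders the dropping before the opening.

yes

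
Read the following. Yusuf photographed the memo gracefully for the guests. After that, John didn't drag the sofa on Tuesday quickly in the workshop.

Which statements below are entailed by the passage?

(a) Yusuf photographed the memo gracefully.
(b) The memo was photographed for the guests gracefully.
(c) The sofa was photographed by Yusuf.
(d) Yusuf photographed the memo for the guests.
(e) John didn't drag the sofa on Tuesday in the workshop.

(a), (b), (d)

(a) Entailed — every conjunct here is already in the original photographing event.
(b) Entailed — generalizing the agent leaves a sub-description the original still satisfies.
(c) Not entailed — Yusuf photographed the memo, not the sofa; the sofa belongs to the dragging event.
(d) Entailed — every conjunct here is already in the original photographing event.
(e) Not entailed — dropping 'quickly' under negation is not valid — the original leaves open that John dragged the sofa some other way.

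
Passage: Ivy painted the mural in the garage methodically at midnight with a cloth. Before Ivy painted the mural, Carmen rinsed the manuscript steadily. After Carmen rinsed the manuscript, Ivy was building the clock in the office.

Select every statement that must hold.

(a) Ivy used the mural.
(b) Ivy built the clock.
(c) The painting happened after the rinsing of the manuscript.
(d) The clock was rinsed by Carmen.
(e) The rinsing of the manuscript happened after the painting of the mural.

(a) Not entailed — the mural is the patient, not an instrument — Ivy used a cloth.
(b) Not entailed — 'was building' is progressive on an accomplishment; it does not entail the completed 'built'.
(c) Entailed — the narrative places the rinsing before the painting.
(d) Not entailed — Carmen rinsed the manuscript, not the clock; the clock belongs to the building event.
(e) Not entailed — the narrative places the rinsing before the painting, not after.

(c)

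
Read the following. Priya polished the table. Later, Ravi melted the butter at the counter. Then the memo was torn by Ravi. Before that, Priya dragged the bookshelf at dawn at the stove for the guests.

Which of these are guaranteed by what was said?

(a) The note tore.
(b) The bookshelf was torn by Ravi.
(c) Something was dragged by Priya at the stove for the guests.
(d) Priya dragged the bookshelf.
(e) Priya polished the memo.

(a) Not entailed — the memo is what tore, not the note.
(b) Not entailed — Ravi tore the memo, not the bookshelf; the bookshelf belongs to the dragging event.
(c) Entailed — dropping 'at dawn' and generalizing the patient leaves a sub-description the original still satisfies.
(d) Entailed — every conjunct here is already in the original dragging event.
(e) Not entailed — Priya polished the table, not the memo; the memo belongs to the tearing event.

(c), (d)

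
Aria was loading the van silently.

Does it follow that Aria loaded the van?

no

'was loading' is progressive; for an accomplishment like 'load the van', it doesn't entail completion.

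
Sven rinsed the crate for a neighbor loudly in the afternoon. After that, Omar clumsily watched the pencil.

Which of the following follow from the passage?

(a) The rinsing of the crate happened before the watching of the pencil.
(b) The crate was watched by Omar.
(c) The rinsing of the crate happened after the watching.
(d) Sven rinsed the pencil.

(a)

(a) Entailed — the narrative places the rinsing before the watching.
(b) Not entailed — Omar watched the pencil, not the crate; the crate belongs to the rinsing event.
(c) Not entailed — the narrative places the rinsing before the watching, not after.
(d) Not entailed — Sven rinsed the crate, not the pencil; the pencil belongs to the watching event.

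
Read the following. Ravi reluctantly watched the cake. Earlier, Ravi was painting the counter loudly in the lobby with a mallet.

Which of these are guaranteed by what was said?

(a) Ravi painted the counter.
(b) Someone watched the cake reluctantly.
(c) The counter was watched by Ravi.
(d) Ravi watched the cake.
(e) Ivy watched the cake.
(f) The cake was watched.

(a) Not entailed — 'was painting' is progressive on an accomplishment; it does not entail the completed 'painted'.
(b) Entailed — every conjunct here is already in the original watching event.
(c) Not entailed — Ravi watched the cake, not the counter; the counter belongs to the painting event.
(d) Entailed — this follows by dropping conjuncts from the watching event's description.
(e) Not entailed — the passage has Ravi watching the cake, not Ivy.
(f) Entailed — dropping 'reluctantly' and generalizing the agent leaves a sub-description the original still satisfies.

(b), (d), (f)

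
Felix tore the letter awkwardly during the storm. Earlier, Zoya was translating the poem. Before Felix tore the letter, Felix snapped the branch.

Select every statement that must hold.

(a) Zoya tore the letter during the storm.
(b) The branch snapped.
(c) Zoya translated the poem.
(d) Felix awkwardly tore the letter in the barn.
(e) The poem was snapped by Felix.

(b)

(a) Not entailed — the passage has Felix tearing the letter, not Zoya.
(b) Entailed — 'Felix snapped the branch' is causative; it entails the inchoative 'the branch snapped'.
(c) Not entailed — 'was translating' is progressive on an accomplishment; it does not entail the completed 'translated'.
(d) Not entailed — 'in the barn' adds information not in the original event.
(e) Not entailed — Felix snapped the branch, not the poem; the poem belongs to the translating event.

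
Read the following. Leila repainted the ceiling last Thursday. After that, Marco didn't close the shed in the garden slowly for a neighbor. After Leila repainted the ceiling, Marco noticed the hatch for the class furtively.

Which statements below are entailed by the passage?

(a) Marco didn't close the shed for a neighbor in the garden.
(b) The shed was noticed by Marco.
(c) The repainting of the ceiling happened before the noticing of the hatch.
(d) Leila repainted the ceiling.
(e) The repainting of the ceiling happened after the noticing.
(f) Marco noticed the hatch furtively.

(a) Not entailed — dropping 'slowly' under negation is not valid — the original leaves open that Marco closed the shed some other way.
(b) Not entailed — Marco noticed the hatch, not the shed; the shed belongs to the closing event.
(c) Entailed — the narrative places the repainting before the noticing.
(d) Entailed — the original entails any weakening of itself; this just drops 'last Thursday'.
(e) Not entailed — the narrative places the repainting before the noticing, not after.
(f) Entailed — dropping 'for the class' leaves a sub-description the original still satisfies.

(c), (d), (f)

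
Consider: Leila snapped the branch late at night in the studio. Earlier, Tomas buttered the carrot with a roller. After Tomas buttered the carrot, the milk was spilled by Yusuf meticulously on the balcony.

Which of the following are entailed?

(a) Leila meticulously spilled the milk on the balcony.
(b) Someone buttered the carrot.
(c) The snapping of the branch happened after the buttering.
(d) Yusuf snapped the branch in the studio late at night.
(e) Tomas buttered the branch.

(a) Not entailed — the passage has Yusuf spilling the milk, not Leila.
(b) Entailed — dropping 'with a roller' and generalizing the agent leaves a sub-description the original still satisfies.
(c) Entailed — the narrative places the buttering before the snapping.
(d) Not entailed — the passage has Leila snapping the branch, not Yusuf.
(e) Not entailed — Tomas buttered the carrot, not the branch; the branch belongs to the snapping event.

(b), (c)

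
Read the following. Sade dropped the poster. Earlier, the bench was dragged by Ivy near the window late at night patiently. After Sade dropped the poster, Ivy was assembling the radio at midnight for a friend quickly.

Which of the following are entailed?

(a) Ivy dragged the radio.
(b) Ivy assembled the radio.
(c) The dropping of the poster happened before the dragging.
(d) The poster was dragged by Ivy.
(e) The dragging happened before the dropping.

(e)

(a) Not entailed — Ivy dragged the bench, not the radio; the radio belongs to the assembling event.
(b) Not entailed — 'was assembling' is progressive on an accomplishment; it does not entail the completed 'assembled'.
(c) Not entailed — the narrative places the dragging before the dropping, not after.
(d) Not entailed — Ivy dragged the bench, not the poster; the poster belongs to the dropping event.
(e) Entailed — the narrative places the dragging before the dropping.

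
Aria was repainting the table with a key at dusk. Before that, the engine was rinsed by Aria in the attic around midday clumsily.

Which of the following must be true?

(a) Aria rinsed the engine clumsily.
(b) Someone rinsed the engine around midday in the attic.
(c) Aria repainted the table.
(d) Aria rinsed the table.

(a), (b)

(a) Entailed — this follows by dropping conjuncts from the rinsing event's description.
(b) Entailed — this follows by dropping conjuncts from the rinsing event's description.
(c) Not entailed — 'was repainting' is progressive on an accomplishment; it does not entail the completed 'repainted'.
(d) Not entailed — Aria rinsed the engine, not the table; the table belongs to the repainting event.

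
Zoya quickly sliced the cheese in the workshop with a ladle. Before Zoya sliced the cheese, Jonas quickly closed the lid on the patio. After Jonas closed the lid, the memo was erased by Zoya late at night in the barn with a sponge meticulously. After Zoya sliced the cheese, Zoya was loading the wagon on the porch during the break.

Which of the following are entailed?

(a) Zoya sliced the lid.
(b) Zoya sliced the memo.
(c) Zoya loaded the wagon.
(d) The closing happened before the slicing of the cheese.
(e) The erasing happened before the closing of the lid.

(d)

(a) Not entailed — Zoya sliced the cheese, not the lid; the lid belongs to the closing event.
(b) Not entailed — Zoya sliced the cheese, not the memo; the memo belongs to the erasing event.
(c) Not entailed — 'was loading' is progressive on an accomplishment; it does not entail the completed 'loaded'.
(d) Entailed — the narrative places the closing before the slicing.
(e) Not entailed — the narrative places the closing before the erasing, not after.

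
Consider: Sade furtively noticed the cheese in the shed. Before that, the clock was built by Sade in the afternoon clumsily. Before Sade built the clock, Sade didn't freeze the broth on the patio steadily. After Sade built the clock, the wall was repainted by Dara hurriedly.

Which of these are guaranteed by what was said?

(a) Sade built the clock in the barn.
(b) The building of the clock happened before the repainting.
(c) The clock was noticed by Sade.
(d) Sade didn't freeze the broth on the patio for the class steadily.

(b), (d)

(a) Not entailed — 'in the barn' adds information not in the original event.
(b) Entailed — the narrative places the building before the repainting.
(c) Not entailed — Sade noticed the cheese, not the clock; the clock belongs to the building event.
(d) Entailed — under negation, adding a further restriction is entailed: if no such freezing event occurred, none occurred for the class either.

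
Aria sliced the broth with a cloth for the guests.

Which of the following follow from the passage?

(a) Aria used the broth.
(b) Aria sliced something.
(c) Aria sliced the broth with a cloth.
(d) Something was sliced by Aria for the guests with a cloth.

(a) Not entailed — the broth is the patient, not an instrument — Aria used a cloth.
(b) Entailed — dropping 'for the guests', 'with a cloth' and generalizing the patient leaves a sub-description the original still satisfies.
(c) Entailed — the original entails any weakening of itself; this just drops 'for the guests'.
(d) Entailed — generalizing the patient leaves a sub-description the original still satisfies.

(b), (c), (d)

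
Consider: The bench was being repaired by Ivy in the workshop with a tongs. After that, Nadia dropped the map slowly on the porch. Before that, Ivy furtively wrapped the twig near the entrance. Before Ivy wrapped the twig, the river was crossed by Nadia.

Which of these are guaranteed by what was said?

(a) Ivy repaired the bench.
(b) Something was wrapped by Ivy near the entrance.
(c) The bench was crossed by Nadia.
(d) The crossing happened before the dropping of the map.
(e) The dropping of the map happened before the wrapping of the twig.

(a) Not entailed — 'was repairing' is progressive on an accomplishment; it does not entail the completed 'repaired'.
(b) Entailed — dropping 'furtively' and generalizing the patient leaves a sub-description the original still satisfies.
(c) Not entailed — Nadia crossed the river, not the bench; the bench belongs to the repairing event.
(d) Entailed — the narrative places the crossing before the dropping.
(e) Not entailed — the narrative places the wrapping before the dropping, not after.

(b), (d)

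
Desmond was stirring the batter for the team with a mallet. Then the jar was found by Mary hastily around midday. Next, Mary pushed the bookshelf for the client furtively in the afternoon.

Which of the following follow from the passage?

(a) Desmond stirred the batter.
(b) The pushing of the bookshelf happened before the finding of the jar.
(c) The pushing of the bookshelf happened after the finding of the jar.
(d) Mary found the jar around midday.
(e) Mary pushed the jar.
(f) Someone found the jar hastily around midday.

(a), (c), (d), (f)

(a) Entailed — 'stir' is an activity; 'was stirring' entails that some stirring happened, so 'stirred' holds.
(b) Not entailed — the narrative places the finding before the pushing, not after.
(c) Entailed — the narrative places the finding before the pushing.
(d) Entailed — the original entails any weakening of itself; this just drops 'hastily'.
(e) Not entailed — Mary pushed the bookshelf, not the jar; the jar belongs to the finding event.
(f) Entailed — every conjunct here is already in the original finding event.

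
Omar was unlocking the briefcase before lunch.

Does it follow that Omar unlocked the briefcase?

'was unlocking' is progressive; for an accomplishment like 'unlock the briefcase', it doesn't entail completion.

no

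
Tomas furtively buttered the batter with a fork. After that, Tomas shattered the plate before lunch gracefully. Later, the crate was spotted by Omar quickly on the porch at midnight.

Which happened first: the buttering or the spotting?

The connectives place the buttering before the spotting.

the buttering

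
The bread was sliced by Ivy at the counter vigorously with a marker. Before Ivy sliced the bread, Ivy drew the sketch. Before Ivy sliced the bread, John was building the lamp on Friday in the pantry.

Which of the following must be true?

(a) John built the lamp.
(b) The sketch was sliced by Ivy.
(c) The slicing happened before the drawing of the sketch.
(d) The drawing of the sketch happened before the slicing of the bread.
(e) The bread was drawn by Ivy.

(a) Not entailed — 'was building' is progressive on an accomplishment; it does not entail the completed 'built'.
(b) Not entailed — Ivy sliced the bread, not the sketch; the sketch belongs to the drawing event.
(c) Not entailed — the narrative places the drawing before the slicing, not after.
(d) Entailed — the narrative places the drawing before the slicing.
(e) Not entailed — Ivy drew the sketch, not the bread; the bread belongs to the slicing event.

(d)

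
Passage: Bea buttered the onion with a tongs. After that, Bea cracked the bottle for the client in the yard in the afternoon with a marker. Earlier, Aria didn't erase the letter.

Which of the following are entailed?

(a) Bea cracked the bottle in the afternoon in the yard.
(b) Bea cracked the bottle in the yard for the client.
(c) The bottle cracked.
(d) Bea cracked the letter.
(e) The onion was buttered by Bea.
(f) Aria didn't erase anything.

(a) Entailed — this follows by dropping conjuncts from the cracking event's description.
(b) Entailed — dropping 'in the afternoon', 'with a marker' leaves a sub-description the original still satisfies.
(c) Entailed — 'Bea cracked the bottle' is causative; it entails the inchoative 'the bottle cracked'.
(d) Not entailed — Bea cracked the bottle, not the letter; the letter belongs to the erasing event.
(e) Entailed — this follows by dropping conjuncts from the buttering event's description.
(f) Not entailed — the original only denies this specific event; Aria may have erased something else.

(a), (b), (c), (e)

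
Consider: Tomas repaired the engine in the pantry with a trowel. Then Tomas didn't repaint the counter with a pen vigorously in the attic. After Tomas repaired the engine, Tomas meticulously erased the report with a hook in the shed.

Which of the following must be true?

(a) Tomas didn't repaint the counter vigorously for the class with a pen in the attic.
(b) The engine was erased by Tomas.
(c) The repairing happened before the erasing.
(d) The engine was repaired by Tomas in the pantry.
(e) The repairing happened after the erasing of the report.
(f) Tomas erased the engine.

(a) Entailed — under negation, adding a further restriction is entailed: if no such repainting event occurred, none occurred for the class either.
(b) Not entailed — Tomas erased the report, not the engine; the engine belongs to the repairing event.
(c) Entailed — the narrative places the repairing before the erasing.
(d) Entailed — the original entails any weakening of itself; this just drops 'with a trowel'.
(e) Not entailed — the narrative places the repairing before the erasing, not after.
(f) Not entailed — Tomas erased the report, not the engine; the engine belongs to the repairing event.

(a), (c), (d)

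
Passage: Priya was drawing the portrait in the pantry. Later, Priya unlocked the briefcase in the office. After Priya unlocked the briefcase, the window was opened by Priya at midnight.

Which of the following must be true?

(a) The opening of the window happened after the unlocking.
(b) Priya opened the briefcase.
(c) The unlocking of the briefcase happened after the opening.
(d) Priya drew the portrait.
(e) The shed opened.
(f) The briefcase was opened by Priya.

(a)

(a) Entailed — the narrative places the unlocking before the opening.
(b) Not entailed — Priya opened the window, not the briefcase; the briefcase belongs to the unlocking event.
(c) Not entailed — the narrative places the unlocking before the opening, not after.
(d) Not entailed — 'was drawing' is progressive on an accomplishment; it does not entail the completed 'drew'.
(e) Not entailed — the window is what opened, not the shed.
(f) Not entailed — Priya opened the window, not the briefcase; the briefcase belongs to the unlocking event.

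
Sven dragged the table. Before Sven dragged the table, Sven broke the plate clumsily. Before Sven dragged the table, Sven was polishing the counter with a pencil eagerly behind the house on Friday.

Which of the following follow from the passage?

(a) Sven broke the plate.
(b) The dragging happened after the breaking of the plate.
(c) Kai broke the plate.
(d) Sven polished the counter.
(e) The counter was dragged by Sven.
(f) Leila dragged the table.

(a), (b), (d)

(a) Entailed — dropping 'clumsily' leaves a sub-description the original still satisfies.
(b) Entailed — the narrative places the breaking before the dragging.
(c) Not entailed — the passage has Sven breaking the plate, not Kai.
(d) Entailed — 'polish' is an activity; 'was polishing' entails that some polishing happened, so 'polished' holds.
(e) Not entailed — Sven dragged the table, not the counter; the counter belongs to the polishing event.
(f) Not entailed — the passage has Sven dragging the table, not Leila.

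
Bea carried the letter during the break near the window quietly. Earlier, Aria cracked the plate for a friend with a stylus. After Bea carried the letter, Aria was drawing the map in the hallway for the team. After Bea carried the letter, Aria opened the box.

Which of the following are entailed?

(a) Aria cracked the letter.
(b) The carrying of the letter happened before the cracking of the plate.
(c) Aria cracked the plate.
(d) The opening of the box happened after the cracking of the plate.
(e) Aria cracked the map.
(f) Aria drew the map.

(a) Not entailed — Aria cracked the plate, not the letter; the letter belongs to the carrying event.
(b) Not entailed — the narrative places the cracking before the carrying, not after.
(c) Entailed — dropping 'with a stylus', 'for a friend' leaves a sub-description the original still satisfies.
(d) Entailed — the narrative places the cracking before the opening.
(e) Not entailed — Aria cracked the plate, not the map; the map belongs to the drawing event.
(f) Not entailed — 'was drawing' is progressive on an accomplishment; it does not entail the completed 'drew'.

(c), (d)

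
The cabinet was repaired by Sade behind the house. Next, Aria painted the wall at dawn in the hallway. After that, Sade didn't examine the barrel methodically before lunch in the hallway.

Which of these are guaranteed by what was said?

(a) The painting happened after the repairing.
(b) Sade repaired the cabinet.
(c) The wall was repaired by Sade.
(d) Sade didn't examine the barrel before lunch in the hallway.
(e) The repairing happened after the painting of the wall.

(a), (b)

(a) Entailed — the narrative places the repairing before the painting.
(b) Entailed — every conjunct here is already in the original repairing event.
(c) Not entailed — Sade repaired the cabinet, not the wall; the wall belongs to the painting event.
(d) Not entailed — dropping 'methodically' under negation is not valid — the original leaves open that Sade examined the barrel some other way.
(e) Not entailed — the narrative places the repairing before the painting, not after.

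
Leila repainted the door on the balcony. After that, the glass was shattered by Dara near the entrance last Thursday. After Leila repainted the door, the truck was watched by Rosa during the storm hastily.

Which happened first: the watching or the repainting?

The connectives place the repainting before the watching.

the repainting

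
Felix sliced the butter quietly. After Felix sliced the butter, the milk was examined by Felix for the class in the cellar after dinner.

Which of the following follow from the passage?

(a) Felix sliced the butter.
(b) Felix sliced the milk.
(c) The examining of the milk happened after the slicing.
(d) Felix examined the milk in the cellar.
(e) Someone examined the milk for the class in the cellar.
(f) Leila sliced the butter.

(a) Entailed — this follows by dropping conjuncts from the slicing event's description.
(b) Not entailed — Felix sliced the butter, not the milk; the milk belongs to the examining event.
(c) Entailed — the narrative places the slicing before the examining.
(d) Entailed — this follows by dropping conjuncts from the examining event's description.
(e) Entailed — every conjunct here is already in the original examining event.
(f) Not entailed — the passage has Felix slicing the butter, not Leila.

(a), (c), (d), (e)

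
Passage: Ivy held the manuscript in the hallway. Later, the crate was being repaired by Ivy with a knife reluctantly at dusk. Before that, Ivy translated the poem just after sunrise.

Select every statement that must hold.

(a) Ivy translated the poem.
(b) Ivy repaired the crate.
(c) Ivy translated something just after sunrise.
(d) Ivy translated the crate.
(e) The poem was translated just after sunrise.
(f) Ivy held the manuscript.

(a) Entailed — every conjunct here is already in the original translating event.
(b) Not entailed — 'was repairing' is progressive on an accomplishment; it does not entail the completed 'repaired'.
(c) Entailed — generalizing the patient leaves a sub-description the original still satisfies.
(d) Not entailed — Ivy translated the poem, not the crate; the crate belongs to the repairing event.
(e) Entailed — every conjunct here is already in the original translating event.
(f) Entailed — this follows by dropping conjuncts from the holding event's description.

(a), (c), (e), (f)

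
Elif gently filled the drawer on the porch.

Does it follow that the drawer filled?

'Elif filled the drawer' is the causative; it entails the inchoative 'the drawer filled'.

yes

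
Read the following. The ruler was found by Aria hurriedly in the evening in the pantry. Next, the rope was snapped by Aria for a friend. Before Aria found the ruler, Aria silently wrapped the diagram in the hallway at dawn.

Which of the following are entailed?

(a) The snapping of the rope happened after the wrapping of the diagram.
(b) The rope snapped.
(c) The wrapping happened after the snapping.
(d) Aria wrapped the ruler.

(a), (b)

(a) Entailed — the narrative places the wrapping before the snapping.
(b) Entailed — 'Aria snapped the rope' is causative; it entails the inchoative 'the rope snapped'.
(c) Not entailed — the narrative places the wrapping before the snapping, not after.
(d) Not entailed — Aria wrapped the diagram, not the ruler; the ruler belongs to the finding event.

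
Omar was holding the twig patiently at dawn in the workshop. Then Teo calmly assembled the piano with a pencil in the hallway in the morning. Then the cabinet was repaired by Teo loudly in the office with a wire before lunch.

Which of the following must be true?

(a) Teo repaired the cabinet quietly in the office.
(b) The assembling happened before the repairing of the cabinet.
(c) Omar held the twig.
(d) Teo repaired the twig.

(b), (c)

(a) Not entailed — 'quietly' adds a manner not in (and inconsistent with) the original.
(b) Entailed — the narrative places the assembling before the repairing.
(c) Entailed — 'hold' is an activity; 'was holding' entails that some holding happened, so 'held' holds.
(d) Not entailed — Teo repaired the cabinet, not the twig; the twig belongs to the holding event.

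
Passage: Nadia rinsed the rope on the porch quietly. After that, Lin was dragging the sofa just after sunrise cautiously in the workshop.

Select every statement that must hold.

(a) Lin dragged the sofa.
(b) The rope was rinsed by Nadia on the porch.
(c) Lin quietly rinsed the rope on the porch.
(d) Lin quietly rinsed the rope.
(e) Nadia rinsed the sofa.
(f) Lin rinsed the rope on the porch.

(a) Entailed — 'drag' is an activity; 'was dragging' entails that some dragging happened, so 'dragged' holds.
(b) Entailed — every conjunct here is already in the original rinsing event.
(c) Not entailed — the passage has Nadia rinsing the rope, not Lin.
(d) Not entailed — the passage has Nadia rinsing the rope, not Lin.
(e) Not entailed — Nadia rinsed the rope, not the sofa; the sofa belongs to the dragging event.
(f) Not entailed — the passage has Nadia rinsing the rope, not Lin.

(a), (b)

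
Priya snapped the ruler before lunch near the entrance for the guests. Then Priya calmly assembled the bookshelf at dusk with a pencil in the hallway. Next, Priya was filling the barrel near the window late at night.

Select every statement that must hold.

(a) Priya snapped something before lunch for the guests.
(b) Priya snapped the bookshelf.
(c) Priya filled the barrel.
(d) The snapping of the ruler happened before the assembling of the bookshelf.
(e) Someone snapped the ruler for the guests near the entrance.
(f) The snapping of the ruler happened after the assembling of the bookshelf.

(a), (d), (e)

(a) Entailed — every conjunct here is already in the original snapping event.
(b) Not entailed — Priya snapped the ruler, not the bookshelf; the bookshelf belongs to the assembling event.
(c) Not entailed — 'was filling' is progressive on an accomplishment; it does not entail the completed 'filled'.
(d) Entailed — the narrative places the snapping before the assembling.
(e) Entailed — every conjunct here is already in the original snapping event.
(f) Not entailed — the narrative places the snapping before the assembling, not after.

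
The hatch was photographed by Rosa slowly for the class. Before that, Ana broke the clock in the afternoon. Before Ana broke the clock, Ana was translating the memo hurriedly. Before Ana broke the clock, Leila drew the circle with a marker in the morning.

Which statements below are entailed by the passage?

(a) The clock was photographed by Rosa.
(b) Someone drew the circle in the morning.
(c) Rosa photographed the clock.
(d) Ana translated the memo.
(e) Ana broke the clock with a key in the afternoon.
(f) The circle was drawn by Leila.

(b), (f)

(a) Not entailed — Rosa photographed the hatch, not the clock; the clock belongs to the breaking event.
(b) Entailed — the original entails any weakening of itself; this just drops 'with a marker' and generalizes the agent.
(c) Not entailed — Rosa photographed the hatch, not the clock; the clock belongs to the breaking event.
(d) Not entailed — 'was translating' is progressive on an accomplishment; it does not entail the completed 'translated'.
(e) Not entailed — 'with a key' adds information not in the original event.
(f) Entailed — this follows by dropping conjuncts from the drawing event's description.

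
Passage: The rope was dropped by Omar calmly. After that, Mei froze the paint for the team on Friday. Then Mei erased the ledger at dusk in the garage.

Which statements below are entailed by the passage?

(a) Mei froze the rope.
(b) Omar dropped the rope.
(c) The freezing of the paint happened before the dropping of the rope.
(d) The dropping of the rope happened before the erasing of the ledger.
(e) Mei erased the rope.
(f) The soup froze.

(b), (d)

(a) Not entailed — Mei froze the paint, not the rope; the rope belongs to the dropping event.
(b) Entailed — every conjunct here is already in the original dropping event.
(c) Not entailed — the narrative places the dropping before the freezing, not after.
(d) Entailed — the narrative places the dropping before the erasing.
(e) Not entailed — Mei erased the ledger, not the rope; the rope belongs to the dropping event.
(f) Not entailed — the paint is what froze, not the soup.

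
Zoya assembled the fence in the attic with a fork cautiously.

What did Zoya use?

'with a fork' marks the instrument of the assembling event.

a fork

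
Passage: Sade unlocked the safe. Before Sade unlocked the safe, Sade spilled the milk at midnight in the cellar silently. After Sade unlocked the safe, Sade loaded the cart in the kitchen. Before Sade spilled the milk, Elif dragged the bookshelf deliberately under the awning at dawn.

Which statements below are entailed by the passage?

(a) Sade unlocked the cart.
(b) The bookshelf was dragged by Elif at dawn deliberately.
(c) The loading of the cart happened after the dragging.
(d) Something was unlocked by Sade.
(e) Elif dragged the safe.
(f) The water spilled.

(a) Not entailed — Sade unlocked the safe, not the cart; the cart belongs to the loading event.
(b) Entailed — the original entails any weakening of itself; this just drops 'under the awning'.
(c) Entailed — the narrative places the dragging before the loading.
(d) Entailed — this follows by dropping conjuncts from the unlocking event's description.
(e) Not entailed — Elif dragged the bookshelf, not the safe; the safe belongs to the unlocking event.
(f) Not entailed — the milk is what spilled, not the water.

(b), (c), (d)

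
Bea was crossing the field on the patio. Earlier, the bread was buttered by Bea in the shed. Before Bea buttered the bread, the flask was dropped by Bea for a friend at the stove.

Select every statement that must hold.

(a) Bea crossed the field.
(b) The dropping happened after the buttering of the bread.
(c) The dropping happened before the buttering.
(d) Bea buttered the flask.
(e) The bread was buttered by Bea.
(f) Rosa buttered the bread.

(a) Not entailed — 'was crossing' is progressive on an accomplishment; it does not entail the completed 'crossed'.
(b) Not entailed — the narrative places the dropping before the buttering, not after.
(c) Entailed — the narrative places the dropping before the buttering.
(d) Not entailed — Bea buttered the bread, not the flask; the flask belongs to the dropping event.
(e) Entailed — the original entails any weakening of itself; this just drops 'in the shed'.
(f) Not entailed — the passage has Bea buttering the bread, not Rosa.

(c), (e)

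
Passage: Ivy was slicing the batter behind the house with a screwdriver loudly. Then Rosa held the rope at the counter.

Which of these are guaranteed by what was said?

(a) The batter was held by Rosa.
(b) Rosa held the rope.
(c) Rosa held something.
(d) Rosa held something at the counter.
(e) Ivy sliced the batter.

(b), (c), (d)

(a) Not entailed — Rosa held the rope, not the batter; the batter belongs to the slicing event.
(b) Entailed — the original entails any weakening of itself; this just drops 'at the counter'.
(c) Entailed — dropping 'at the counter' and generalizing the patient leaves a sub-description the original still satisfies.
(d) Entailed — the original entails any weakening of itself; this just generalizes the patient.
(e) Not entailed — 'was slicing' is progressive on an accomplishment; it does not entail the completed 'sliced'.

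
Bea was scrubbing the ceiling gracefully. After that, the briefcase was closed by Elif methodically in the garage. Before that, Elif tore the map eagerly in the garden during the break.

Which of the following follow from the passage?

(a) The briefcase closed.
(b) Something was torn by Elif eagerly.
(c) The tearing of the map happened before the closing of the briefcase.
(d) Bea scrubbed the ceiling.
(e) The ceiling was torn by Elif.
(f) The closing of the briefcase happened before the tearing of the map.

(a), (b), (c), (d)

(a) Entailed — 'Elif closed the briefcase' is causative; it entails the inchoative 'the briefcase closed'.
(b) Entailed — every conjunct here is already in the original tearing event.
(c) Entailed — the narrative places the tearing before the closing.
(d) Entailed — 'scrub' is an activity; 'was scrubbing' entails that some scrubbing happened, so 'scrubbed' holds.
(e) Not entailed — Elif tore the map, not the ceiling; the ceiling belongs to the scrubbing event.
(f) Not entailed — the narrative places the tearing before the closing, not after.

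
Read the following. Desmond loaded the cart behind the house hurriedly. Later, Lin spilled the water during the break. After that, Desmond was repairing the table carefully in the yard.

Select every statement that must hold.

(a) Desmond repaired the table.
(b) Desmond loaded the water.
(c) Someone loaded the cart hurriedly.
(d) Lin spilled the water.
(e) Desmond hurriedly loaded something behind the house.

(c), (d), (e)

(a) Not entailed — 'was repairing' is progressive on an accomplishment; it does not entail the completed 'repaired'.
(b) Not entailed — Desmond loaded the cart, not the water; the water belongs to the spilling event.
(c) Entailed — every conjunct here is already in the original loading event.
(d) Entailed — every conjunct here is already in the original spilling event.
(e) Entailed — this follows by dropping conjuncts from the loading event's description.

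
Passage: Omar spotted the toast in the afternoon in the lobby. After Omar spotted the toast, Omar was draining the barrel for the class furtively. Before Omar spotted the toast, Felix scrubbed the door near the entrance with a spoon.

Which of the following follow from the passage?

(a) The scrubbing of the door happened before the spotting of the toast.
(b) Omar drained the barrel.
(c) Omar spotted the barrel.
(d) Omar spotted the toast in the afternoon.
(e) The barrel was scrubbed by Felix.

(a) Entailed — the narrative places the scrubbing before the spotting.
(b) Not entailed — 'was draining' is progressive on an accomplishment; it does not entail the completed 'drained'.
(c) Not entailed — Omar spotted the toast, not the barrel; the barrel belongs to the draining event.
(d) Entailed — every conjunct here is already in the original spotting event.
(e) Not entailed — Felix scrubbed the door, not the barrel; the barrel belongs to the draining event.

(a), (d)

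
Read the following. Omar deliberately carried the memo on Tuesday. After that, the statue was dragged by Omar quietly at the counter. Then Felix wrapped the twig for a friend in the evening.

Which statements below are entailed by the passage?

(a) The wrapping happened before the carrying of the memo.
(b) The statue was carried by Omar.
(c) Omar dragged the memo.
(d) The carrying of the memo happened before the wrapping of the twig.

(d)

(a) Not entailed — the narrative places the carrying before the wrapping, not after.
(b) Not entailed — Omar carried the memo, not the statue; the statue belongs to the dragging event.
(c) Not entailed — Omar dragged the statue, not the memo; the memo belongs to the carrying event.
(d) Entailed — the narrative places the carrying before the wrapping.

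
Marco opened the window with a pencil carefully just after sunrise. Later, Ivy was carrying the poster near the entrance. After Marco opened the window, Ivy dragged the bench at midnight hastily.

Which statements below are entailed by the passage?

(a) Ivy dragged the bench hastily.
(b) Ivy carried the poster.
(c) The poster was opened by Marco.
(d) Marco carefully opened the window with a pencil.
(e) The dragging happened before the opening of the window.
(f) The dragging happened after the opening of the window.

(a) Entailed — dropping 'at midnight' leaves a sub-description the original still satisfies.
(b) Entailed — 'carry' is an activity; 'was carrying' entails that some carrying happened, so 'carried' holds.
(c) Not entailed — Marco opened the window, not the poster; the poster belongs to the carrying event.
(d) Entailed — the original entails any weakening of itself; this just drops 'just after sunrise'.
(e) Not entailed — the narrative places the opening before the dragging, not after.
(f) Entailed — the narrative places the opening before the dragging.

(a), (b), (d), (f)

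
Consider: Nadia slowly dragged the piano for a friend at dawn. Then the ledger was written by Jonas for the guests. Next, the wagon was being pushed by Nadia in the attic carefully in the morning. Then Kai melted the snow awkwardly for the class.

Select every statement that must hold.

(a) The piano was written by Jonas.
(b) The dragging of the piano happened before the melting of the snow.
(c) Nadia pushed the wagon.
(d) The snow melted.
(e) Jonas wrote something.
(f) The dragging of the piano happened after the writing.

(b), (c), (d), (e)

(a) Not entailed — Jonas wrote the ledger, not the piano; the piano belongs to the dragging event.
(b) Entailed — the narrative places the dragging before the melting.
(c) Entailed — 'push' is an activity; 'was pushing' entails that some pushing happened, so 'pushed' holds.
(d) Entailed — 'Kai melted the snow' is causative; it entails the inchoative 'the snow melted'.
(e) Entailed — the original entails any weakening of itself; this just drops 'for the guests' and generalizes the patient.
(f) Not entailed — the narrative places the dragging before the writing, not after.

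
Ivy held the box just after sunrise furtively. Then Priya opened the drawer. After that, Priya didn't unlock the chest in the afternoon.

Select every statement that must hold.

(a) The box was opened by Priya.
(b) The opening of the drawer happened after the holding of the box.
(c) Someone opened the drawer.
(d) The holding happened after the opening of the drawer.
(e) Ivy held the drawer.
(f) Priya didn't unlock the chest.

(a) Not entailed — Priya opened the drawer, not the box; the box belongs to the holding event.
(b) Entailed — the narrative places the holding before the opening.
(c) Entailed — generalizing the agent leaves a sub-description the original still satisfies.
(d) Not entailed — the narrative places the holding before the opening, not after.
(e) Not entailed — Ivy held the box, not the drawer; the drawer belongs to the opening event.
(f) Not entailed — dropping 'in the afternoon' under negation is not valid — the original leaves open that Priya unlocked the chest some other way.

(b), (c)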